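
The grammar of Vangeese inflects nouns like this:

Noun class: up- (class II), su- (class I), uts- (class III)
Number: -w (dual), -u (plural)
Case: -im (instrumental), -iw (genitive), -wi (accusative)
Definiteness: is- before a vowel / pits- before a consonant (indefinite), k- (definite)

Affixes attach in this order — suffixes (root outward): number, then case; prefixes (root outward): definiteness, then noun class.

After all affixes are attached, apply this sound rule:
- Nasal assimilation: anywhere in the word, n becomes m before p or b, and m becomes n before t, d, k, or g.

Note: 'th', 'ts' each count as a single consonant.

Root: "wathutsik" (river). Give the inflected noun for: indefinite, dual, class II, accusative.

Attach number dual -w → wathutsikw.
Attach definiteness indefinite pits- (before consonant 'w') → pitswathutsikw.
Attach case accusative -wi → pitswathutsikwwi.
Attach noun class class II up- → uppitswathutsikwwi.
Nasal assimilation: no change.

uppitswathutsikwwi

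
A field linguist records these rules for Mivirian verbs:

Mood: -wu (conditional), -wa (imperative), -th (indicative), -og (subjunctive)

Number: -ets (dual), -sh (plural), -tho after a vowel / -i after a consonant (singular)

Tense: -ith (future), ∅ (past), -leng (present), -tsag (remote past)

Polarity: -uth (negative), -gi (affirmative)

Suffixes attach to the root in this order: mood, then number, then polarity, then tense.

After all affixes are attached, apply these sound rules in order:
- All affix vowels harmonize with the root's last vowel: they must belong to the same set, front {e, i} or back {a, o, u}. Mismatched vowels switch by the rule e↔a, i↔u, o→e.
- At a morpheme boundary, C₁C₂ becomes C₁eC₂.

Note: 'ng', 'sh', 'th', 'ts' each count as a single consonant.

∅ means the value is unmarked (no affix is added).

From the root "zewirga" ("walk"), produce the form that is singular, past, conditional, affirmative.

Attach mood conditional -wu → zewirgawu.
Attach number singular -tho (after vowel 'u') → zewirgawutho.
Attach polarity affirmative -gi → zewirgawuthogi.
tense = past: zero marking, form stays zewirgawuthogi.
Apply vowel harmony: zewirgawuthogi → zewirgawuthogu.
Epenthesis: no change.

zewirgawuthogu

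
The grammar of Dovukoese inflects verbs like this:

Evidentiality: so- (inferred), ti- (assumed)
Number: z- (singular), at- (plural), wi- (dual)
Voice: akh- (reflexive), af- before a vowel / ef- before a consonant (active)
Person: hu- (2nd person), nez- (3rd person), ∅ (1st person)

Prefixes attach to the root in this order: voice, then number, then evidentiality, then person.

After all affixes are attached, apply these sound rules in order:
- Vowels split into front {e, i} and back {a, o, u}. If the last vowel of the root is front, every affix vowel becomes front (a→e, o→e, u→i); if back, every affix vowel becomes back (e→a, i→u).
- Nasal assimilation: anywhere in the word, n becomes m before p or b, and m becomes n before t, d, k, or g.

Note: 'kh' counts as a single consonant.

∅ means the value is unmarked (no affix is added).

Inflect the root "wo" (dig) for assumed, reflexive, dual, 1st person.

tuwuakhwo

Attach voice reflexive akh- → akhwo.
Attach number dual wi- → wiakhwo.
Attach evidentiality assumed ti- → tiwiakhwo.
person = 1st person: zero marking, form stays tiwiakhwo.
Apply vowel harmony: tiwiakhwo → tuwuakhwo.
Nasal assimilation: no change.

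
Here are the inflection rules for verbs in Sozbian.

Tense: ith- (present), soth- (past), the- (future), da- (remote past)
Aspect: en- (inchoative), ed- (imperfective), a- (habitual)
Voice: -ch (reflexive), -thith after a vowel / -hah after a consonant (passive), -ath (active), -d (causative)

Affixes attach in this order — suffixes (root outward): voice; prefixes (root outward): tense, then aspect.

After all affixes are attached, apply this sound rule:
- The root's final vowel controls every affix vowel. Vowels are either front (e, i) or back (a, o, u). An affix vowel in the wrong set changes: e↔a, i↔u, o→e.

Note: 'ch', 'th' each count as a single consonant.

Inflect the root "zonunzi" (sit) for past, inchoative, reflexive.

Attach voice reflexive -ch → zonunzich.
Attach tense past soth- → sothzonunzich.
Attach aspect inchoative en- → ensothzonunzich.
Apply vowel harmony: ensothzonunzich → ensethzonunzich.

ensethzonunzich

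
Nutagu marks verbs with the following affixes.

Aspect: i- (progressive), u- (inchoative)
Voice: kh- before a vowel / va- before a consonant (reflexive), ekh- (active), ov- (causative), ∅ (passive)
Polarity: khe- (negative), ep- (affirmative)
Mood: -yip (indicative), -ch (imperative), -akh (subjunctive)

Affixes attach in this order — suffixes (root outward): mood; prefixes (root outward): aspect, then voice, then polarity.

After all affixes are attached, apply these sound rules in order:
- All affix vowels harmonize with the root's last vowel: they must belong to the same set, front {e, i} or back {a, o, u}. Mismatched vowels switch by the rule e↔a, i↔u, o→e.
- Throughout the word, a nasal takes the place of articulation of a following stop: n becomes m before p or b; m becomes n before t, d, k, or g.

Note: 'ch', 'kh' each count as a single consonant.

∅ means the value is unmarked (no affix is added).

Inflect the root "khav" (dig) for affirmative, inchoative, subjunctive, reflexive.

apkhukhavakh

Attach aspect inchoative u- → ukhav.
Attach voice reflexive kh- (before vowel 'u') → khukhav.
Attach mood subjunctive -akh → khukhavakh.
Attach polarity affirmative ep- → epkhukhavakh.
Apply vowel harmony: epkhukhavakh → apkhukhavakh.
Nasal assimilation: no change.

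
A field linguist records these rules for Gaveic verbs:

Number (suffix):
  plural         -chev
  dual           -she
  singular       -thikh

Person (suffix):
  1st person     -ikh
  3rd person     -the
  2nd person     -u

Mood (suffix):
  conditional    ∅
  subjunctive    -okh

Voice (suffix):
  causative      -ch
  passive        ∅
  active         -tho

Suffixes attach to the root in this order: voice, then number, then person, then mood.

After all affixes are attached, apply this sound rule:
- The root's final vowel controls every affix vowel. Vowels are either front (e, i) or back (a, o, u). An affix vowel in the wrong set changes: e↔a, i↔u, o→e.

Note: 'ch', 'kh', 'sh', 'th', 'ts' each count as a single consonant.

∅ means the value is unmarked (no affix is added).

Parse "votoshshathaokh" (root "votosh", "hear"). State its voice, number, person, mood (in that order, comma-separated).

passive, dual, 3rd person, subjunctive

Segment: votosh-she-the-okh.
voice: ∅ → passive.
number: -she → dual.
person: -the → 3rd person.
mood: -okh → subjunctive.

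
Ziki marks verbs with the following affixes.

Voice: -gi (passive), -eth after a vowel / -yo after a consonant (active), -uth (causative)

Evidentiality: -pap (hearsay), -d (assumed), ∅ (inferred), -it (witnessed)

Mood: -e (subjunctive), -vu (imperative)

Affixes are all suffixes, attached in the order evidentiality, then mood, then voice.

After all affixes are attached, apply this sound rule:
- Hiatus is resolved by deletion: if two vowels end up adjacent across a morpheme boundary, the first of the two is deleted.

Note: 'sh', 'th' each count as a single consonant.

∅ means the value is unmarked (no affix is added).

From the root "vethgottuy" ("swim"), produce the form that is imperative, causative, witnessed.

vethgottuyitvuth

Attach evidentiality witnessed -it → vethgottuyit.
Attach mood imperative -vu → vethgottuyitvu.
Attach voice causative -uth → vethgottuyitvuuth.
Apply vowel deletion: vethgottuyitvuuth → vethgottuyitvuth.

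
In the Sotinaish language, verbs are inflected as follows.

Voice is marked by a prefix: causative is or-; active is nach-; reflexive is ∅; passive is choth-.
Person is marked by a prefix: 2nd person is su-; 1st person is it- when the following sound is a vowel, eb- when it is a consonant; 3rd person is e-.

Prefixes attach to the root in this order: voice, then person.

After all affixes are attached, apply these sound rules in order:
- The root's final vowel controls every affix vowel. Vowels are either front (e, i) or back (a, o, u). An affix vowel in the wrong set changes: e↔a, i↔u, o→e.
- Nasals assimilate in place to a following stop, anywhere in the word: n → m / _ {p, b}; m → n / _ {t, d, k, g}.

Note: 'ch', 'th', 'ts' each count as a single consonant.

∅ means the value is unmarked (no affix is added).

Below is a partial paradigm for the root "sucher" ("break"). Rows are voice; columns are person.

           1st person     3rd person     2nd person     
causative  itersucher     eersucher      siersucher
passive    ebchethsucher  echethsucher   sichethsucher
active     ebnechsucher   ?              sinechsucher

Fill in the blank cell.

Attach voice active nach- → nachsucher.
Attach person 3rd person e- → enachsucher.
Apply vowel harmony: enachsucher → enechsucher.
Nasal assimilation: no change.

enechsucher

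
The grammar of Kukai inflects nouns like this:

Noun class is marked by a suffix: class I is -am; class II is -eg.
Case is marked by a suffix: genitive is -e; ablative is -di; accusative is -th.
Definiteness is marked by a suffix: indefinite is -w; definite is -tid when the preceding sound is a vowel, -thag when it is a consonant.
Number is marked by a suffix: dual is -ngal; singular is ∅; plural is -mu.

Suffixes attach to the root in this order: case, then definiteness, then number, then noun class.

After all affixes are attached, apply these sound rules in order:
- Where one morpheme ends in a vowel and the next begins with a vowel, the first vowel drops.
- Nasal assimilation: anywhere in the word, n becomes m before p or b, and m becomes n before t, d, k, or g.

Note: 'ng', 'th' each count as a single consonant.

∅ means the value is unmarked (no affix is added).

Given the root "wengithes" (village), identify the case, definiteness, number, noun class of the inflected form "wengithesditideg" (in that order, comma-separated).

ablative, definite, singular, class II

Segment: wengithes-di-tid-eg.
case: -di → ablative.
definiteness: -tid/thag → definite.
number: ∅ → singular.
noun class: -eg → class II.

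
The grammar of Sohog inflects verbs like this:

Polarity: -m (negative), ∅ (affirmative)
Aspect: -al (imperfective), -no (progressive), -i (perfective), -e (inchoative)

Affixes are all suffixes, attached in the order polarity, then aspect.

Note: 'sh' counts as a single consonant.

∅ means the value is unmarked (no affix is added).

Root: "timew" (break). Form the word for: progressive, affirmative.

timewno

polarity = affirmative: zero marking, form stays timew.
Attach aspect progressive -no → timewno.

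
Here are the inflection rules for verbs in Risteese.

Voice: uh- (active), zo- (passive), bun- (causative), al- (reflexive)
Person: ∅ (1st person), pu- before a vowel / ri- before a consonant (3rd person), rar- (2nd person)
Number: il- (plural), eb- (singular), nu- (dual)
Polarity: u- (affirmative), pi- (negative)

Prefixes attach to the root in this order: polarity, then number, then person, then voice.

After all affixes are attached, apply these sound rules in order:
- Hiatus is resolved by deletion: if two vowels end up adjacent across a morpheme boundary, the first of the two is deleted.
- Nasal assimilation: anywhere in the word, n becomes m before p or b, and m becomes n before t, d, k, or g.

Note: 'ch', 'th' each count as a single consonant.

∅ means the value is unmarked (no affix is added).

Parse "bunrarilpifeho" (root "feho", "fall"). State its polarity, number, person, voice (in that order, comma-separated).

negative, plural, 2nd person, causative

Segment: bun-rar-il-pi-feho.
polarity: pi- → negative.
number: il- → plural.
person: rar- → 2nd person.
voice: bun- → causative.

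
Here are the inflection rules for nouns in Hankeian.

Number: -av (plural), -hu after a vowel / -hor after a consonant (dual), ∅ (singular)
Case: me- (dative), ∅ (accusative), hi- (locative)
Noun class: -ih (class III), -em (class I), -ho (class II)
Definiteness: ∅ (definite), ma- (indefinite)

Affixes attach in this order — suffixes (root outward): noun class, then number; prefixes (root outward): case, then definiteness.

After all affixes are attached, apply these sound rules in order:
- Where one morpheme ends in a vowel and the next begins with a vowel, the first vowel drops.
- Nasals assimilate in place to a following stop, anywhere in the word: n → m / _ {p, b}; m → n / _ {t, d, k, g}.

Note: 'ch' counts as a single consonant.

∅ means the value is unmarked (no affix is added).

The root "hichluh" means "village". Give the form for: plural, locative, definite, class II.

hihichluhhav

Attach noun class class II -ho → hichluhho.
Attach case locative hi- → hihichluhho.
definiteness = definite: zero marking, form stays hihichluhho.
Attach number plural -av → hihichluhhoav.
Apply vowel deletion: hihichluhhoav → hihichluhhav.
Nasal assimilation: no change.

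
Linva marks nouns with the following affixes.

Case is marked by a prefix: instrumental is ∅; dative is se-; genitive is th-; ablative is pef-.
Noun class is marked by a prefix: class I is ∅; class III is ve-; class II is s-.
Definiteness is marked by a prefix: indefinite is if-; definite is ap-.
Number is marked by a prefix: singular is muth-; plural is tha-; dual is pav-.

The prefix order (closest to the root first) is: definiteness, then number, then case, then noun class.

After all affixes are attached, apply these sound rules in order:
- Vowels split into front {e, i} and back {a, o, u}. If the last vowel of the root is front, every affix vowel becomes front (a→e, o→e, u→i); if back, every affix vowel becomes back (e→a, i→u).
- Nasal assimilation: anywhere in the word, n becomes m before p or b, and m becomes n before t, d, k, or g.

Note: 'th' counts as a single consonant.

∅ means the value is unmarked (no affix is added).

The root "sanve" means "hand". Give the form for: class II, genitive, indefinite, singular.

sthmithifsanve

Attach definiteness indefinite if- → ifsanve.
Attach number singular muth- → muthifsanve.
Attach case genitive th- → thmuthifsanve.
Attach noun class class II s- → sthmuthifsanve.
Apply vowel harmony: sthmuthifsanve → sthmithifsanve.
Nasal assimilation: no change.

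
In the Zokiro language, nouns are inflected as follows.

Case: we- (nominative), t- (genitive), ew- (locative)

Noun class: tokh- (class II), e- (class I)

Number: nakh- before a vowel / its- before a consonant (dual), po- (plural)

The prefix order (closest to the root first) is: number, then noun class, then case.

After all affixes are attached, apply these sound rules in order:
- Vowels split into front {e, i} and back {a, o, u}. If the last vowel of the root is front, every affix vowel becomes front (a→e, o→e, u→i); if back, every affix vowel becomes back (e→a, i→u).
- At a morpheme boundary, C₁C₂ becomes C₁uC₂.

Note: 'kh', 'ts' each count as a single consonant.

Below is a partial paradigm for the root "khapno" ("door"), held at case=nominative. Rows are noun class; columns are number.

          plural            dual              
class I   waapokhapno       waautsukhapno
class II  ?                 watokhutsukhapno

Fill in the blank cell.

Attach number plural po- → pokhapno.
Attach noun class class II tokh- → tokhpokhapno.
Attach case nominative we- → wetokhpokhapno.
Apply vowel harmony: wetokhpokhapno → watokhpokhapno.
Apply epenthesis: watokhpokhapno → watokhupokhapno.

watokhupokhapno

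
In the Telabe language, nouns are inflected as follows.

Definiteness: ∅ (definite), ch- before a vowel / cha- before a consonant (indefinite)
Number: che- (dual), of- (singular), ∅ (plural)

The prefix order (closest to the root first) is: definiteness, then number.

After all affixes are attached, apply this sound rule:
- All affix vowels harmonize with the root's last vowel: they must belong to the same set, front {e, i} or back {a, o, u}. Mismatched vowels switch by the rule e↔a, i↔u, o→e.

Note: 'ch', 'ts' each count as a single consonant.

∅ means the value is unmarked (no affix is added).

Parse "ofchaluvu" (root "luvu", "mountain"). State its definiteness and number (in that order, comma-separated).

Segment: of-cha-luvu.
definiteness: ch/cha- → indefinite.
number: of- → singular.

indefinite, singular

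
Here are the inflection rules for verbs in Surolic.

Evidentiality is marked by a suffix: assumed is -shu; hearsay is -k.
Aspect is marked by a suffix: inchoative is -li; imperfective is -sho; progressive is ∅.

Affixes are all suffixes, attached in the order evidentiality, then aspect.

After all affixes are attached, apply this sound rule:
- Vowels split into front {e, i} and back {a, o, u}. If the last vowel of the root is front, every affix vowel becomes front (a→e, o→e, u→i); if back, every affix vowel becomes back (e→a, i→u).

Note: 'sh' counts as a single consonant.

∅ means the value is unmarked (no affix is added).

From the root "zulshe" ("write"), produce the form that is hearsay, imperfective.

zulshekshe

Attach evidentiality hearsay -k → zulshek.
Attach aspect imperfective -sho → zulsheksho.
Apply vowel harmony: zulsheksho → zulshekshe.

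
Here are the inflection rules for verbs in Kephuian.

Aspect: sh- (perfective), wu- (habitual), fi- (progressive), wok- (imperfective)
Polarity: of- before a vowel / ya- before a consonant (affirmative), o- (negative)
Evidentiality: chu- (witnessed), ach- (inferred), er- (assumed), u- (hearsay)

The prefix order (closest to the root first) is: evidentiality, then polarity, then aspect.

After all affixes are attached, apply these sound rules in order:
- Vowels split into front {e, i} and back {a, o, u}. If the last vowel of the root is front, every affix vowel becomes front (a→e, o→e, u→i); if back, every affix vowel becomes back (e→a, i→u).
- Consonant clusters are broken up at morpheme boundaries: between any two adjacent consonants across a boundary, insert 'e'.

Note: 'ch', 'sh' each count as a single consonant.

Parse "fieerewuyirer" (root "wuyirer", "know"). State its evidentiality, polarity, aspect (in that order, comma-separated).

assumed, negative, progressive

Segment: fi-o-er-wuyirer.
evidentiality: er- → assumed.
polarity: o- → negative.
aspect: fi- → progressive.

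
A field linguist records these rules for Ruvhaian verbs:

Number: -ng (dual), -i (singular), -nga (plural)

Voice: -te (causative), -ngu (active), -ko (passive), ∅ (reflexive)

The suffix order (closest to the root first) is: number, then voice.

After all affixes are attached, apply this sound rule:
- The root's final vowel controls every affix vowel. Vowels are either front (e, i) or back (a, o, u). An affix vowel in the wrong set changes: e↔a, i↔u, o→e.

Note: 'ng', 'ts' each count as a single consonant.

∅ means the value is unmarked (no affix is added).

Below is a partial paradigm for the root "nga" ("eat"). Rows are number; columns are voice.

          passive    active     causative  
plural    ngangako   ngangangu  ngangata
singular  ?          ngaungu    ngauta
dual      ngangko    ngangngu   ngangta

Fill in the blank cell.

ngauko

Attach number singular -i → ngai.
Attach voice passive -ko → ngaiko.
Apply vowel harmony: ngaiko → ngauko.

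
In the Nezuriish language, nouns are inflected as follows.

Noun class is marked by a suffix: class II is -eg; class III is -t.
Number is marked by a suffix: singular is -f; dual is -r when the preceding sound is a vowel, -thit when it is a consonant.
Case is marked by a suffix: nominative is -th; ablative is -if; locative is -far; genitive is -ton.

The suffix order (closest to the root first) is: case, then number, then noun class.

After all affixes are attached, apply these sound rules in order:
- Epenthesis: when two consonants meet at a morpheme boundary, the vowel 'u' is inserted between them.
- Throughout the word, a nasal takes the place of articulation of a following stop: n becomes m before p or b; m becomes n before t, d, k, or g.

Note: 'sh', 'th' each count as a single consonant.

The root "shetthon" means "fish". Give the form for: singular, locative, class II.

Attach case locative -far → shetthonfar.
Attach number singular -f → shetthonfarf.
Attach noun class class II -eg → shetthonfarfeg.
Apply epenthesis: shetthonfarfeg → shetthonufarufeg.
Nasal assimilation: no change.

shetthonufarufeg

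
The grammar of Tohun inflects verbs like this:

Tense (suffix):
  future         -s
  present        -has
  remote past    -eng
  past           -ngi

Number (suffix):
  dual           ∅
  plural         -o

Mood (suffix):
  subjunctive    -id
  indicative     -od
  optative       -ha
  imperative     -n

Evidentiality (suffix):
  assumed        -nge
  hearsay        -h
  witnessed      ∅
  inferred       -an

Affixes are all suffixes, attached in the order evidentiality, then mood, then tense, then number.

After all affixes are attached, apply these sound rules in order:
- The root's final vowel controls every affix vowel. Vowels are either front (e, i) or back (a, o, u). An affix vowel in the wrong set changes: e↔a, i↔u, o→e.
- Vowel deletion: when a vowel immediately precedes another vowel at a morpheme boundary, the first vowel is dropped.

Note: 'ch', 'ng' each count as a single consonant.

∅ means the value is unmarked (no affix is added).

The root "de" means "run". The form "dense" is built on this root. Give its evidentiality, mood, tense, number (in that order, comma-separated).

witnessed, imperative, future, plural

Segment: de-n-s-o.
evidentiality: ∅ → witnessed.
mood: -n → imperative.
tense: -s → future.
number: -o → plural.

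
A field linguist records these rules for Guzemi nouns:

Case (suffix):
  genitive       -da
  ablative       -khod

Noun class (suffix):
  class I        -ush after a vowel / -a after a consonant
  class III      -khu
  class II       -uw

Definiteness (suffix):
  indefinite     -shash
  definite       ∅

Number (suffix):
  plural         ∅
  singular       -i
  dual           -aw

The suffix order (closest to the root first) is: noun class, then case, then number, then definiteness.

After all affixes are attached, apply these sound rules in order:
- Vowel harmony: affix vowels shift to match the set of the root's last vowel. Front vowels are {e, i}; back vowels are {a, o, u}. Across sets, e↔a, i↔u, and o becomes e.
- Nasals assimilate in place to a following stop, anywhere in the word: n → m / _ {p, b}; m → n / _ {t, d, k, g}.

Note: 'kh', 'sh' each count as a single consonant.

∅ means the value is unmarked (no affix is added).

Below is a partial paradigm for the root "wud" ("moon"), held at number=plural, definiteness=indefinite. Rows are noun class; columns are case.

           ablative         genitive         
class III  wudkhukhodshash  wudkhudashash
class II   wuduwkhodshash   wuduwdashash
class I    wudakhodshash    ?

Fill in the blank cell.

wudadashash

Attach noun class class I -a (after consonant 'd') → wuda.
Attach case genitive -da → wudada.
number = plural: zero marking, form stays wudada.
Attach definiteness indefinite -shash → wudadashash.
Vowel harmony: no change.
Nasal assimilation: no change.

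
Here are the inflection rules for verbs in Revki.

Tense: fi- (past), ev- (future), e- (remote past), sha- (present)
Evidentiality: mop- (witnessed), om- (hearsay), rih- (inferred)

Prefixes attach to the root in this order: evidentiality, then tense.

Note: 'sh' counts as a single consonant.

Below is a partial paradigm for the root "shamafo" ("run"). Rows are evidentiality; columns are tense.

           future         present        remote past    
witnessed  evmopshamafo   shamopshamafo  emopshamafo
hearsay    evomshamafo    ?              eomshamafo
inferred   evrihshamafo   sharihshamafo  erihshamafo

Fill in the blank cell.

shaomshamafo

Attach evidentiality hearsay om- → omshamafo.
Attach tense present sha- → shaomshamafo.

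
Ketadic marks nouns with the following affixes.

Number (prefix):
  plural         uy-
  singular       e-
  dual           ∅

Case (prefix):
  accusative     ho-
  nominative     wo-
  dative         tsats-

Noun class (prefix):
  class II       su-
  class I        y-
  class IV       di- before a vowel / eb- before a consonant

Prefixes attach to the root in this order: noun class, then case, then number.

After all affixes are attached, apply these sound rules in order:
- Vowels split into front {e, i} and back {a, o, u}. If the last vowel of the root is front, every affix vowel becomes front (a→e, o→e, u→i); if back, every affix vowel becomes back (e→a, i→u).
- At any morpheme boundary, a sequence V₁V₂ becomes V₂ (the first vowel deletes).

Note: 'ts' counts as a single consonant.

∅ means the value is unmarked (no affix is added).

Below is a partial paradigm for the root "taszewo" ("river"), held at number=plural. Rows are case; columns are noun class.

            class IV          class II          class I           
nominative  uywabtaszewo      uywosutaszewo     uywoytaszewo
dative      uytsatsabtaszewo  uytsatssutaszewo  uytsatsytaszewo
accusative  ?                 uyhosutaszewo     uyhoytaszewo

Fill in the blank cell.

uyhabtaszewo

Attach noun class class IV eb- (before consonant 't') → ebtaszewo.
Attach case accusative ho- → hoebtaszewo.
Attach number plural uy- → uyhoebtaszewo.
Apply vowel harmony: uyhoebtaszewo → uyhoabtaszewo.
Apply vowel deletion: uyhoabtaszewo → uyhabtaszewo.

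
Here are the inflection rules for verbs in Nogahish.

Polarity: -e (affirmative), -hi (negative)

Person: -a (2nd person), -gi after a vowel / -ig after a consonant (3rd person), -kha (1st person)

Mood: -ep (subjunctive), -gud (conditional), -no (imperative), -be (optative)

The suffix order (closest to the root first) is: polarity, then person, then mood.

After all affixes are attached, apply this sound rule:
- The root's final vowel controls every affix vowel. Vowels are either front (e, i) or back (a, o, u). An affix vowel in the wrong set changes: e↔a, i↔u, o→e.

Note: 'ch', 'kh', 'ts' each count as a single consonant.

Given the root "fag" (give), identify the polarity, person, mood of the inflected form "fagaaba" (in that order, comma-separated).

affirmative, 2nd person, optative

Segment: fag-e-a-be.
polarity: -e → affirmative.
person: -a → 2nd person.
mood: -be → optative.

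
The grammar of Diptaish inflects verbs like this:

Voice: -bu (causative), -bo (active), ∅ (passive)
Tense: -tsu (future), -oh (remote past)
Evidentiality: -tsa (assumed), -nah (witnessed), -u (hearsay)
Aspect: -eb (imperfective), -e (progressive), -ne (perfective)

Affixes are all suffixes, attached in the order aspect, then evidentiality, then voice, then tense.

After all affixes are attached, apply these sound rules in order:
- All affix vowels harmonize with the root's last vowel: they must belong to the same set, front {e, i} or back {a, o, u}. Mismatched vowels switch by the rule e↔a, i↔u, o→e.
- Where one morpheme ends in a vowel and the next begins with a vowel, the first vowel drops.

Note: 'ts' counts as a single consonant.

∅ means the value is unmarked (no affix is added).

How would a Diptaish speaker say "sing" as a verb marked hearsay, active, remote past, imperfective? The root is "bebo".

Attach aspect imperfective -eb → beboeb.
Attach evidentiality hearsay -u → beboebu.
Attach voice active -bo → beboebubo.
Attach tense remote past -oh → beboebubooh.
Apply vowel harmony: beboebubooh → beboabubooh.
Apply vowel deletion: beboabubooh → bebabuboh.

bebabuboh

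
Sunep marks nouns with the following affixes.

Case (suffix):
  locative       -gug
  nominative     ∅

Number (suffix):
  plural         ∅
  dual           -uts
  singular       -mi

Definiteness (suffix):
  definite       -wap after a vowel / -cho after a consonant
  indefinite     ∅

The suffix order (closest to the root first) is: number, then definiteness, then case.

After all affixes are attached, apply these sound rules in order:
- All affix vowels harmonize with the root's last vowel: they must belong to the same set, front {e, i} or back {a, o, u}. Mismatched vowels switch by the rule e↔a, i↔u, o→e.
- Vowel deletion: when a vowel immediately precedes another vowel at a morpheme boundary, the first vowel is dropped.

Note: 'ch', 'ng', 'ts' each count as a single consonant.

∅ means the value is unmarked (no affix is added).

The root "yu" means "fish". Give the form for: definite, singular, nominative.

Attach number singular -mi → yumi.
Attach definiteness definite -wap (after vowel 'i') → yumiwap.
case = nominative: zero marking, form stays yumiwap.
Apply vowel harmony: yumiwap → yumuwap.
Vowel deletion: no change.

yumuwap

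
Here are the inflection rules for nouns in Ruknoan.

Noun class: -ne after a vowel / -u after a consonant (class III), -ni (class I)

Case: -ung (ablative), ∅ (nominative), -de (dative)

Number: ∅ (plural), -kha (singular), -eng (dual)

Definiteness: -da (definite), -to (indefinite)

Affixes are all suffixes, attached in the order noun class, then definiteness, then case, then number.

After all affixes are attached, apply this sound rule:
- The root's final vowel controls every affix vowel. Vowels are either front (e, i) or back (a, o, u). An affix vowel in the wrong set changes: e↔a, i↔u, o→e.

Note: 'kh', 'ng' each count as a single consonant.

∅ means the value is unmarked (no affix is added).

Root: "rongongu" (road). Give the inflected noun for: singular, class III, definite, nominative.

Attach noun class class III -ne (after vowel 'u') → rongongune.
Attach definiteness definite -da → rongonguneda.
case = nominative: zero marking, form stays rongonguneda.
Attach number singular -kha → rongongunedakha.
Apply vowel harmony: rongongunedakha → rongongunadakha.

rongongunadakha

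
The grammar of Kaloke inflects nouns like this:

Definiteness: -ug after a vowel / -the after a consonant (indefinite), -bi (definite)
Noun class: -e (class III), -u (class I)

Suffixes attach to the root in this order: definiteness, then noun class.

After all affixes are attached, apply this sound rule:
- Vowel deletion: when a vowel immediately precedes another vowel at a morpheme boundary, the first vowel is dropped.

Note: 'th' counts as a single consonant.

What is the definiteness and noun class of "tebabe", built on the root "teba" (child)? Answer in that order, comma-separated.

definite, class III

Segment: teba-bi-e.
definiteness: -bi → definite.
noun class: -e → class III.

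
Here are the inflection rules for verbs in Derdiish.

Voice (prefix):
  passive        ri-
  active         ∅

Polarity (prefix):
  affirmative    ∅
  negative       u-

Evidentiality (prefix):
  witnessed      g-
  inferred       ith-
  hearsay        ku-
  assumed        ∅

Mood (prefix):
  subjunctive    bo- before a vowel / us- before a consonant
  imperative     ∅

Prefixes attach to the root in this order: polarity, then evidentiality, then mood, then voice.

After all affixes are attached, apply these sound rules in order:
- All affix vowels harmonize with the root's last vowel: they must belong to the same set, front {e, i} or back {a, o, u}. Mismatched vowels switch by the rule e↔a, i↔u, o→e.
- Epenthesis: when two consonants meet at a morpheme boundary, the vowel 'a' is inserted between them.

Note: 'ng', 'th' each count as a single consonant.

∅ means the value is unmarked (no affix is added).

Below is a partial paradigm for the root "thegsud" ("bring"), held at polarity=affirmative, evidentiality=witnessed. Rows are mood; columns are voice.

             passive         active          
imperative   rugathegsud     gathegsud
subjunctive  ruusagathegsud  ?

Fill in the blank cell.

polarity = affirmative: zero marking, form stays thegsud.
Attach evidentiality witnessed g- → gthegsud.
Attach mood subjunctive us- (before consonant 'g') → usgthegsud.
voice = active: zero marking, form stays usgthegsud.
Vowel harmony: no change.
Apply epenthesis: usgthegsud → usagathegsud.

usagathegsud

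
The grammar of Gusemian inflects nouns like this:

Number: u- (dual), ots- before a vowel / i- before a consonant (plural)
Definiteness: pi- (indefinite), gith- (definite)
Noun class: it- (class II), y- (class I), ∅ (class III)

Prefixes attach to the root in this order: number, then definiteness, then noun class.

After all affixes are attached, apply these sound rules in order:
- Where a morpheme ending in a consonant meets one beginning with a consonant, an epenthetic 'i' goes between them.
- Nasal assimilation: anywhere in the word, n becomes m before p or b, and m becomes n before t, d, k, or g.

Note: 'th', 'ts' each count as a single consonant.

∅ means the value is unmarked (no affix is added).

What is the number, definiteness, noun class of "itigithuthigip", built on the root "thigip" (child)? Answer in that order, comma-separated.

dual, definite, class II

Segment: it-gith-u-thigip.
number: u- → dual.
definiteness: gith- → definite.
noun class: it- → class II.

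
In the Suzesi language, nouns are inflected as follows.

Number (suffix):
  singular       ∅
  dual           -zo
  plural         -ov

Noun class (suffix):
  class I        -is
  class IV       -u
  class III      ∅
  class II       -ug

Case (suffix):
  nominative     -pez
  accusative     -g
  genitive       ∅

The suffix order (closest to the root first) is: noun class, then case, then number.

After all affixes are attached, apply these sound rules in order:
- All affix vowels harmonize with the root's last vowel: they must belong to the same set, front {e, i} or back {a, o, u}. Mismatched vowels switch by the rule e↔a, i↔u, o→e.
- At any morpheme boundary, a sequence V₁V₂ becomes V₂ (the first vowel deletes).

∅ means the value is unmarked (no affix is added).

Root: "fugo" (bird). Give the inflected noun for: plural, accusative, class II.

fuguggov

Attach noun class class II -ug → fugoug.
Attach case accusative -g → fugougg.
Attach number plural -ov → fugouggov.
Vowel harmony: no change.
Apply vowel deletion: fugouggov → fuguggov.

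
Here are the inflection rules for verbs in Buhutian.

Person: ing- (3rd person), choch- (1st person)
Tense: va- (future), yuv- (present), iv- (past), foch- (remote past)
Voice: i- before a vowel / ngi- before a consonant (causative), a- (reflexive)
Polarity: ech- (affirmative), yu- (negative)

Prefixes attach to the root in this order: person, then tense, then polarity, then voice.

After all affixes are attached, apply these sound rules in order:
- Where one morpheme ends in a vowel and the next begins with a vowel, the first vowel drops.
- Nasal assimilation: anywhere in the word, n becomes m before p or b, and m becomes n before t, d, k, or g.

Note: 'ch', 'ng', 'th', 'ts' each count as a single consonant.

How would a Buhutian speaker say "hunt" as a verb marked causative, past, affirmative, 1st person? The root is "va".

echivchochva

Attach person 1st person choch- → chochva.
Attach tense past iv- → ivchochva.
Attach polarity affirmative ech- → echivchochva.
Attach voice causative i- (before vowel 'e') → iechivchochva.
Apply vowel deletion: iechivchochva → echivchochva.
Nasal assimilation: no change.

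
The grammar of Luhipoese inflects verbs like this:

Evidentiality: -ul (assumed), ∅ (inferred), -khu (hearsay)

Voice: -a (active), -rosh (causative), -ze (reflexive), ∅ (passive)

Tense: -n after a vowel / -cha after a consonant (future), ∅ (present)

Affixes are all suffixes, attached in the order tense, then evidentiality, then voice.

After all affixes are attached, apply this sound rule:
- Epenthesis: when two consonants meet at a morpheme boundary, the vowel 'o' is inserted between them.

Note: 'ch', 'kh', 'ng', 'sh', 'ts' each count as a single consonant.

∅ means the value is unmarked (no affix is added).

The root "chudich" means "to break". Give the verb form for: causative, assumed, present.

chudichulorosh

tense = present: zero marking, form stays chudich.
Attach evidentiality assumed -ul → chudichul.
Attach voice causative -rosh → chudichulrosh.
Apply epenthesis: chudichulrosh → chudichulorosh.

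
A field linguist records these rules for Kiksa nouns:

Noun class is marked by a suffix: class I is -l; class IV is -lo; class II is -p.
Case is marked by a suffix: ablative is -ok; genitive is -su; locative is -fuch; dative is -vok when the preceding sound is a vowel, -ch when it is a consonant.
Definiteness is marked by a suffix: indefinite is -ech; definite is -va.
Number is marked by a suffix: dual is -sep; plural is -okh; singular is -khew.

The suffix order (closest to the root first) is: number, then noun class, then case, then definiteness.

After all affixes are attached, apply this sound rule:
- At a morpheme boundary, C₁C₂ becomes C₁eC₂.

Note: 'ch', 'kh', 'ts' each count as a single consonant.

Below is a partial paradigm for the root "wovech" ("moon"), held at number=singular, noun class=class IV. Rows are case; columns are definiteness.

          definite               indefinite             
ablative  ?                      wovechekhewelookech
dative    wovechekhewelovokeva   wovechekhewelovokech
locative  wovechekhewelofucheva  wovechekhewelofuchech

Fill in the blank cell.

wovechekhewelookeva

Attach number singular -khew → wovechkhew.
Attach noun class class IV -lo → wovechkhewlo.
Attach case ablative -ok → wovechkhewlook.
Attach definiteness definite -va → wovechkhewlookva.
Apply epenthesis: wovechkhewlookva → wovechekhewelookeva.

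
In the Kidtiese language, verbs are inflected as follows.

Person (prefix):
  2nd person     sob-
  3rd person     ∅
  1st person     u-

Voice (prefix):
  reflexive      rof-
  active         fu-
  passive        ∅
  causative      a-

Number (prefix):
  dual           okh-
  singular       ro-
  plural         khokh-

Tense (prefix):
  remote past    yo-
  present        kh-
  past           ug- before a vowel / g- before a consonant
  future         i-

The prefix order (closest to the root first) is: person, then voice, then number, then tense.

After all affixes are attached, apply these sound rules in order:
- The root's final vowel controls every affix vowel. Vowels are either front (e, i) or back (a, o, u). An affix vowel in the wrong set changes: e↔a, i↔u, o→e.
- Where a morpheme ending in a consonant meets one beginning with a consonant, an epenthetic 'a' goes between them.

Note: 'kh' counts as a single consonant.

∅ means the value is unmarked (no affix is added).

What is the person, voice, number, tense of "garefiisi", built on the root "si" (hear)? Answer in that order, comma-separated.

Segment: g-ro-fu-u-si.
person: u- → 1st person.
voice: fu- → active.
number: ro- → singular.
tense: ug/g- → past.

1st person, active, singular, past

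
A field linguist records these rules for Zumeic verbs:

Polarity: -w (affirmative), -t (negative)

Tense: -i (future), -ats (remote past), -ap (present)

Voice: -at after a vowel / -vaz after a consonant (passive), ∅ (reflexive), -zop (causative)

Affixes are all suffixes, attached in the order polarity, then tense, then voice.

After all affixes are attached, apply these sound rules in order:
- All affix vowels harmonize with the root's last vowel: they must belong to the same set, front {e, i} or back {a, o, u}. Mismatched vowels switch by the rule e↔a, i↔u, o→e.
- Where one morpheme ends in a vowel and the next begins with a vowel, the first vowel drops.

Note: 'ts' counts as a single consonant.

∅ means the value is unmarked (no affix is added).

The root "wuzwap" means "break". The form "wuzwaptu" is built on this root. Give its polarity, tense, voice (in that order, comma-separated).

negative, future, reflexive

Segment: wuzwap-t-i.
polarity: -t → negative.
tense: -i → future.
voice: ∅ → reflexive.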